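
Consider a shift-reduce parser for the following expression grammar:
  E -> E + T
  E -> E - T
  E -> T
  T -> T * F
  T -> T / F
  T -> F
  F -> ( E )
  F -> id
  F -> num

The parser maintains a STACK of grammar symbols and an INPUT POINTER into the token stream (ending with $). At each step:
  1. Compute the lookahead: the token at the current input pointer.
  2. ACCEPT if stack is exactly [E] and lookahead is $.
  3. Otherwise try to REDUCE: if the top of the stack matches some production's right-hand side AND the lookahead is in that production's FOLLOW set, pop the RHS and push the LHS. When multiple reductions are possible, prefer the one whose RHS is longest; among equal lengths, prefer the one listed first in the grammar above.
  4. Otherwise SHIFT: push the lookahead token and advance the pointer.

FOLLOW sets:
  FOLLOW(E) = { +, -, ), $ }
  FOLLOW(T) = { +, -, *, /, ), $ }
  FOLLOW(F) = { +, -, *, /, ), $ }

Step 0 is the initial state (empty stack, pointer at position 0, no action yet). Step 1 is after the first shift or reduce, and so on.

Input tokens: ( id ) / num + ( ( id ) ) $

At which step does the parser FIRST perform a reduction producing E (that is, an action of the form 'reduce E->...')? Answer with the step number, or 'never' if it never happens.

Step 1: shift (. Stack=[(] ptr=1 lookahead=id remaining=[id ) / num + ( ( id ) ) $]
Step 2: shift id. Stack=[( id] ptr=2 lookahead=) remaining=[) / num + ( ( id ) ) $]
Step 3: reduce F->id. Stack=[( F] ptr=2 lookahead=) remaining=[) / num + ( ( id ) ) $]
Step 4: reduce T->F. Stack=[( T] ptr=2 lookahead=) remaining=[) / num + ( ( id ) ) $]
Step 5: reduce E->T. Stack=[( E] ptr=2 lookahead=) remaining=[) / num + ( ( id ) ) $]

Answer: 5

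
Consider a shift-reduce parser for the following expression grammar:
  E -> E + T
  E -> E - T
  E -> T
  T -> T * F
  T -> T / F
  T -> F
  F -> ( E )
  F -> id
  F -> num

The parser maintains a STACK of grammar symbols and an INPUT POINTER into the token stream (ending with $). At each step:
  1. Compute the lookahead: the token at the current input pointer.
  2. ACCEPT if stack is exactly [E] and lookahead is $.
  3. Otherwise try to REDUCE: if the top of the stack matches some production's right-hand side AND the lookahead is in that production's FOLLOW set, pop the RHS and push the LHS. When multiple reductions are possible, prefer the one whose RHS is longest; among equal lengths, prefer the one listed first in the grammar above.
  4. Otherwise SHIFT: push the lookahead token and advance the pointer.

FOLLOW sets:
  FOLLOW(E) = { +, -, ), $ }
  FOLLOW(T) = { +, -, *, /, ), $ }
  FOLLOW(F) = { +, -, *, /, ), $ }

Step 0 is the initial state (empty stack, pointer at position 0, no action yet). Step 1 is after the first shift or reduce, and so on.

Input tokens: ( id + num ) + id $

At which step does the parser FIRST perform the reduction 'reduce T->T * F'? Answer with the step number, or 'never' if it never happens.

Step 1: shift (. Stack=[(] ptr=1 lookahead=id remaining=[id + num ) + id $]
Step 2: shift id. Stack=[( id] ptr=2 lookahead=+ remaining=[+ num ) + id $]
Step 3: reduce F->id. Stack=[( F] ptr=2 lookahead=+ remaining=[+ num ) + id $]
Step 4: reduce T->F. Stack=[( T] ptr=2 lookahead=+ remaining=[+ num ) + id $]
Step 5: reduce E->T. Stack=[( E] ptr=2 lookahead=+ remaining=[+ num ) + id $]
Step 6: shift +. Stack=[( E +] ptr=3 lookahead=num remaining=[num ) + id $]
Step 7: shift num. Stack=[( E + num] ptr=4 lookahead=) remaining=[) + id $]
Step 8: reduce F->num. Stack=[( E + F] ptr=4 lookahead=) remaining=[) + id $]
Step 9: reduce T->F. Stack=[( E + T] ptr=4 lookahead=) remaining=[) + id $]
Step 10: reduce E->E + T. Stack=[( E] ptr=4 lookahead=) remaining=[) + id $]
Step 11: shift ). Stack=[( E )] ptr=5 lookahead=+ remaining=[+ id $]
Step 12: reduce F->( E ). Stack=[F] ptr=5 lookahead=+ remaining=[+ id $]
Step 13: reduce T->F. Stack=[T] ptr=5 lookahead=+ remaining=[+ id $]
Step 14: reduce E->T. Stack=[E] ptr=5 lookahead=+ remaining=[+ id $]
Step 15: shift +. Stack=[E +] ptr=6 lookahead=id remaining=[id $]
Step 16: shift id. Stack=[E + id] ptr=7 lookahead=$ remaining=[$]
Step 17: reduce F->id. Stack=[E + F] ptr=7 lookahead=$ remaining=[$]
Step 18: reduce T->F. Stack=[E + T] ptr=7 lookahead=$ remaining=[$]
Step 19: reduce E->E + T. Stack=[E] ptr=7 lookahead=$ remaining=[$]
Step 20: accept. Stack=[E] ptr=7 lookahead=$ remaining=[$]

Answer: never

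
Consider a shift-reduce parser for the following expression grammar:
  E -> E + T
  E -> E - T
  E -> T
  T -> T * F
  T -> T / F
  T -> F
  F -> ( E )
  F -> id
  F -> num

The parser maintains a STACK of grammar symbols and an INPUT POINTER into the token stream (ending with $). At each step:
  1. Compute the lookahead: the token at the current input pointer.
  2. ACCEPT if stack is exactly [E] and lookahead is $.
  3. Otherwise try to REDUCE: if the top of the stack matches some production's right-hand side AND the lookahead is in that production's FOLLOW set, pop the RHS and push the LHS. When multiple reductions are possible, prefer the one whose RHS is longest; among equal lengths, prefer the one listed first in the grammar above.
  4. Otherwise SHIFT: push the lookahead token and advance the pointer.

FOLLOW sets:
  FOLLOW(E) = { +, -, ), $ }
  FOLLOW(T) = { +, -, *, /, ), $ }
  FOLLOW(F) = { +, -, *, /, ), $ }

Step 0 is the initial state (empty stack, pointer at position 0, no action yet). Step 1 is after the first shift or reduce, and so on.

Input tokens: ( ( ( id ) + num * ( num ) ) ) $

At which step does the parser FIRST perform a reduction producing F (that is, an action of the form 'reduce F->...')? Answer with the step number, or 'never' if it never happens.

Answer: 5

Derivation:
Step 1: shift (. Stack=[(] ptr=1 lookahead=( remaining=[( ( id ) + num * ( num ) ) ) $]
Step 2: shift (. Stack=[( (] ptr=2 lookahead=( remaining=[( id ) + num * ( num ) ) ) $]
Step 3: shift (. Stack=[( ( (] ptr=3 lookahead=id remaining=[id ) + num * ( num ) ) ) $]
Step 4: shift id. Stack=[( ( ( id] ptr=4 lookahead=) remaining=[) + num * ( num ) ) ) $]
Step 5: reduce F->id. Stack=[( ( ( F] ptr=4 lookahead=) remaining=[) + num * ( num ) ) ) $]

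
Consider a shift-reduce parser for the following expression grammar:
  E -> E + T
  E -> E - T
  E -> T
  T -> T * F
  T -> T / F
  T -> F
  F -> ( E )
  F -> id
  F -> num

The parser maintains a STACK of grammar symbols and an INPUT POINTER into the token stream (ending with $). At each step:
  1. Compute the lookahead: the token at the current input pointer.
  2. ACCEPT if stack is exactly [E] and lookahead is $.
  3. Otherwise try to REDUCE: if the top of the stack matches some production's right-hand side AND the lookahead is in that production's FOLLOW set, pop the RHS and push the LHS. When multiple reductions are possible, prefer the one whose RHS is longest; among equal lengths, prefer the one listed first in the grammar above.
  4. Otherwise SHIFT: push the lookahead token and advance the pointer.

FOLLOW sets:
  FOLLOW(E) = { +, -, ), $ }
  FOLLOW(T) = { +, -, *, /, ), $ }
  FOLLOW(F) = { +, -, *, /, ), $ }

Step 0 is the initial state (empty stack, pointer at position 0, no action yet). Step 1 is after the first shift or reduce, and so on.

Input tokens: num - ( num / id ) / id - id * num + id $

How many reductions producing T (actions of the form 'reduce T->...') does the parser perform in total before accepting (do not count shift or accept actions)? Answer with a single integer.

Step 1: shift num. Stack=[num] ptr=1 lookahead=- remaining=[- ( num / id ) / id - id * num + id $]
Step 2: reduce F->num. Stack=[F] ptr=1 lookahead=- remaining=[- ( num / id ) / id - id * num + id $]
Step 3: reduce T->F. Stack=[T] ptr=1 lookahead=- remaining=[- ( num / id ) / id - id * num + id $]
Step 4: reduce E->T. Stack=[E] ptr=1 lookahead=- remaining=[- ( num / id ) / id - id * num + id $]
Step 5: shift -. Stack=[E -] ptr=2 lookahead=( remaining=[( num / id ) / id - id * num + id $]
Step 6: shift (. Stack=[E - (] ptr=3 lookahead=num remaining=[num / id ) / id - id * num + id $]
Step 7: shift num. Stack=[E - ( num] ptr=4 lookahead=/ remaining=[/ id ) / id - id * num + id $]
Step 8: reduce F->num. Stack=[E - ( F] ptr=4 lookahead=/ remaining=[/ id ) / id - id * num + id $]
Step 9: reduce T->F. Stack=[E - ( T] ptr=4 lookahead=/ remaining=[/ id ) / id - id * num + id $]
Step 10: shift /. Stack=[E - ( T /] ptr=5 lookahead=id remaining=[id ) / id - id * num + id $]
Step 11: shift id. Stack=[E - ( T / id] ptr=6 lookahead=) remaining=[) / id - id * num + id $]
Step 12: reduce F->id. Stack=[E - ( T / F] ptr=6 lookahead=) remaining=[) / id - id * num + id $]
Step 13: reduce T->T / F. Stack=[E - ( T] ptr=6 lookahead=) remaining=[) / id - id * num + id $]
Step 14: reduce E->T. Stack=[E - ( E] ptr=6 lookahead=) remaining=[) / id - id * num + id $]
Step 15: shift ). Stack=[E - ( E )] ptr=7 lookahead=/ remaining=[/ id - id * num + id $]
Step 16: reduce F->( E ). Stack=[E - F] ptr=7 lookahead=/ remaining=[/ id - id * num + id $]
Step 17: reduce T->F. Stack=[E - T] ptr=7 lookahead=/ remaining=[/ id - id * num + id $]
Step 18: shift /. Stack=[E - T /] ptr=8 lookahead=id remaining=[id - id * num + id $]
Step 19: shift id. Stack=[E - T / id] ptr=9 lookahead=- remaining=[- id * num + id $]
Step 20: reduce F->id. Stack=[E - T / F] ptr=9 lookahead=- remaining=[- id * num + id $]
Step 21: reduce T->T / F. Stack=[E - T] ptr=9 lookahead=- remaining=[- id * num + id $]
Step 22: reduce E->E - T. Stack=[E] ptr=9 lookahead=- remaining=[- id * num + id $]
Step 23: shift -. Stack=[E -] ptr=10 lookahead=id remaining=[id * num + id $]
Step 24: shift id. Stack=[E - id] ptr=11 lookahead=* remaining=[* num + id $]
Step 25: reduce F->id. Stack=[E - F] ptr=11 lookahead=* remaining=[* num + id $]
Step 26: reduce T->F. Stack=[E - T] ptr=11 lookahead=* remaining=[* num + id $]
Step 27: shift *. Stack=[E - T *] ptr=12 lookahead=num remaining=[num + id $]
Step 28: shift num. Stack=[E - T * num] ptr=13 lookahead=+ remaining=[+ id $]
Step 29: reduce F->num. Stack=[E - T * F] ptr=13 lookahead=+ remaining=[+ id $]
Step 30: reduce T->T * F. Stack=[E - T] ptr=13 lookahead=+ remaining=[+ id $]
Step 31: reduce E->E - T. Stack=[E] ptr=13 lookahead=+ remaining=[+ id $]
Step 32: shift +. Stack=[E +] ptr=14 lookahead=id remaining=[id $]
Step 33: shift id. Stack=[E + id] ptr=15 lookahead=$ remaining=[$]
Step 34: reduce F->id. Stack=[E + F] ptr=15 lookahead=$ remaining=[$]
Step 35: reduce T->F. Stack=[E + T] ptr=15 lookahead=$ remaining=[$]
Step 36: reduce E->E + T. Stack=[E] ptr=15 lookahead=$ remaining=[$]
Step 37: accept. Stack=[E] ptr=15 lookahead=$ remaining=[$]

Answer: 8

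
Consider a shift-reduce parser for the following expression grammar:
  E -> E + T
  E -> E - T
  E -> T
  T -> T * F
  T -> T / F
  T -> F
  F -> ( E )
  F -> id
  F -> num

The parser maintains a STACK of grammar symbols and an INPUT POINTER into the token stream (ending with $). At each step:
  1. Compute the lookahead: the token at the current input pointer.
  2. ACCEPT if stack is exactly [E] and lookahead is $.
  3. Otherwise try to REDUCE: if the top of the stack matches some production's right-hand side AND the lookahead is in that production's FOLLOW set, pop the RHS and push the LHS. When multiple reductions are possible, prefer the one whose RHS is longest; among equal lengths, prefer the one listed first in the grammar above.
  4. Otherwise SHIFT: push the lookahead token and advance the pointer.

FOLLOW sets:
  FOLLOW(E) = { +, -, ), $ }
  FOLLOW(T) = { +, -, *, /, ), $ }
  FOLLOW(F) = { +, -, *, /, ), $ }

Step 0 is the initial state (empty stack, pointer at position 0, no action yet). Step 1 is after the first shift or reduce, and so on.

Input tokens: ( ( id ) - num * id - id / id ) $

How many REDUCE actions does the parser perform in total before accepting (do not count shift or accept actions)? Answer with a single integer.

Step 1: shift (. Stack=[(] ptr=1 lookahead=( remaining=[( id ) - num * id - id / id ) $]
Step 2: shift (. Stack=[( (] ptr=2 lookahead=id remaining=[id ) - num * id - id / id ) $]
Step 3: shift id. Stack=[( ( id] ptr=3 lookahead=) remaining=[) - num * id - id / id ) $]
Step 4: reduce F->id. Stack=[( ( F] ptr=3 lookahead=) remaining=[) - num * id - id / id ) $]
Step 5: reduce T->F. Stack=[( ( T] ptr=3 lookahead=) remaining=[) - num * id - id / id ) $]
Step 6: reduce E->T. Stack=[( ( E] ptr=3 lookahead=) remaining=[) - num * id - id / id ) $]
Step 7: shift ). Stack=[( ( E )] ptr=4 lookahead=- remaining=[- num * id - id / id ) $]
Step 8: reduce F->( E ). Stack=[( F] ptr=4 lookahead=- remaining=[- num * id - id / id ) $]
Step 9: reduce T->F. Stack=[( T] ptr=4 lookahead=- remaining=[- num * id - id / id ) $]
Step 10: reduce E->T. Stack=[( E] ptr=4 lookahead=- remaining=[- num * id - id / id ) $]
Step 11: shift -. Stack=[( E -] ptr=5 lookahead=num remaining=[num * id - id / id ) $]
Step 12: shift num. Stack=[( E - num] ptr=6 lookahead=* remaining=[* id - id / id ) $]
Step 13: reduce F->num. Stack=[( E - F] ptr=6 lookahead=* remaining=[* id - id / id ) $]
Step 14: reduce T->F. Stack=[( E - T] ptr=6 lookahead=* remaining=[* id - id / id ) $]
Step 15: shift *. Stack=[( E - T *] ptr=7 lookahead=id remaining=[id - id / id ) $]
Step 16: shift id. Stack=[( E - T * id] ptr=8 lookahead=- remaining=[- id / id ) $]
Step 17: reduce F->id. Stack=[( E - T * F] ptr=8 lookahead=- remaining=[- id / id ) $]
Step 18: reduce T->T * F. Stack=[( E - T] ptr=8 lookahead=- remaining=[- id / id ) $]
Step 19: reduce E->E - T. Stack=[( E] ptr=8 lookahead=- remaining=[- id / id ) $]
Step 20: shift -. Stack=[( E -] ptr=9 lookahead=id remaining=[id / id ) $]
Step 21: shift id. Stack=[( E - id] ptr=10 lookahead=/ remaining=[/ id ) $]
Step 22: reduce F->id. Stack=[( E - F] ptr=10 lookahead=/ remaining=[/ id ) $]
Step 23: reduce T->F. Stack=[( E - T] ptr=10 lookahead=/ remaining=[/ id ) $]
Step 24: shift /. Stack=[( E - T /] ptr=11 lookahead=id remaining=[id ) $]
Step 25: shift id. Stack=[( E - T / id] ptr=12 lookahead=) remaining=[) $]
Step 26: reduce F->id. Stack=[( E - T / F] ptr=12 lookahead=) remaining=[) $]
Step 27: reduce T->T / F. Stack=[( E - T] ptr=12 lookahead=) remaining=[) $]
Step 28: reduce E->E - T. Stack=[( E] ptr=12 lookahead=) remaining=[) $]
Step 29: shift ). Stack=[( E )] ptr=13 lookahead=$ remaining=[$]
Step 30: reduce F->( E ). Stack=[F] ptr=13 lookahead=$ remaining=[$]
Step 31: reduce T->F. Stack=[T] ptr=13 lookahead=$ remaining=[$]
Step 32: reduce E->T. Stack=[E] ptr=13 lookahead=$ remaining=[$]
Step 33: accept. Stack=[E] ptr=13 lookahead=$ remaining=[$]

Answer: 19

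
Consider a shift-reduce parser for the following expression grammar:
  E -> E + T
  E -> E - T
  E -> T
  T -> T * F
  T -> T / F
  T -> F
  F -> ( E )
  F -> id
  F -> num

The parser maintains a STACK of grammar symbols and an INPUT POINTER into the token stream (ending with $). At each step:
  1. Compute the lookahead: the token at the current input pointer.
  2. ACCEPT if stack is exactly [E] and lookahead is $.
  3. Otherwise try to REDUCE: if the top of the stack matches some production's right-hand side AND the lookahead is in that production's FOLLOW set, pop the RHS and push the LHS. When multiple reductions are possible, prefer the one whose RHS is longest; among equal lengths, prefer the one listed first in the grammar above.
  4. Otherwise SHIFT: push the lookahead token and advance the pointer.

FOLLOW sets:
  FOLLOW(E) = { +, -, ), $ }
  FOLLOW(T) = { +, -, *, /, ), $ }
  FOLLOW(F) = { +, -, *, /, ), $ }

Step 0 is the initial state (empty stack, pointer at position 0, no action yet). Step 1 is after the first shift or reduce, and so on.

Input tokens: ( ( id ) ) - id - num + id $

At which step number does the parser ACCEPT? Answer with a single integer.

Answer: 30

Derivation:
Step 1: shift (. Stack=[(] ptr=1 lookahead=( remaining=[( id ) ) - id - num + id $]
Step 2: shift (. Stack=[( (] ptr=2 lookahead=id remaining=[id ) ) - id - num + id $]
Step 3: shift id. Stack=[( ( id] ptr=3 lookahead=) remaining=[) ) - id - num + id $]
Step 4: reduce F->id. Stack=[( ( F] ptr=3 lookahead=) remaining=[) ) - id - num + id $]
Step 5: reduce T->F. Stack=[( ( T] ptr=3 lookahead=) remaining=[) ) - id - num + id $]
Step 6: reduce E->T. Stack=[( ( E] ptr=3 lookahead=) remaining=[) ) - id - num + id $]
Step 7: shift ). Stack=[( ( E )] ptr=4 lookahead=) remaining=[) - id - num + id $]
Step 8: reduce F->( E ). Stack=[( F] ptr=4 lookahead=) remaining=[) - id - num + id $]
Step 9: reduce T->F. Stack=[( T] ptr=4 lookahead=) remaining=[) - id - num + id $]
Step 10: reduce E->T. Stack=[( E] ptr=4 lookahead=) remaining=[) - id - num + id $]
Step 11: shift ). Stack=[( E )] ptr=5 lookahead=- remaining=[- id - num + id $]
Step 12: reduce F->( E ). Stack=[F] ptr=5 lookahead=- remaining=[- id - num + id $]
Step 13: reduce T->F. Stack=[T] ptr=5 lookahead=- remaining=[- id - num + id $]
Step 14: reduce E->T. Stack=[E] ptr=5 lookahead=- remaining=[- id - num + id $]
Step 15: shift -. Stack=[E -] ptr=6 lookahead=id remaining=[id - num + id $]
Step 16: shift id. Stack=[E - id] ptr=7 lookahead=- remaining=[- num + id $]
Step 17: reduce F->id. Stack=[E - F] ptr=7 lookahead=- remaining=[- num + id $]
Step 18: reduce T->F. Stack=[E - T] ptr=7 lookahead=- remaining=[- num + id $]
Step 19: reduce E->E - T. Stack=[E] ptr=7 lookahead=- remaining=[- num + id $]
Step 20: shift -. Stack=[E -] ptr=8 lookahead=num remaining=[num + id $]
Step 21: shift num. Stack=[E - num] ptr=9 lookahead=+ remaining=[+ id $]
Step 22: reduce F->num. Stack=[E - F] ptr=9 lookahead=+ remaining=[+ id $]
Step 23: reduce T->F. Stack=[E - T] ptr=9 lookahead=+ remaining=[+ id $]
Step 24: reduce E->E - T. Stack=[E] ptr=9 lookahead=+ remaining=[+ id $]
Step 25: shift +. Stack=[E +] ptr=10 lookahead=id remaining=[id $]
Step 26: shift id. Stack=[E + id] ptr=11 lookahead=$ remaining=[$]
Step 27: reduce F->id. Stack=[E + F] ptr=11 lookahead=$ remaining=[$]
Step 28: reduce T->F. Stack=[E + T] ptr=11 lookahead=$ remaining=[$]
Step 29: reduce E->E + T. Stack=[E] ptr=11 lookahead=$ remaining=[$]
Step 30: accept. Stack=[E] ptr=11 lookahead=$ remaining=[$]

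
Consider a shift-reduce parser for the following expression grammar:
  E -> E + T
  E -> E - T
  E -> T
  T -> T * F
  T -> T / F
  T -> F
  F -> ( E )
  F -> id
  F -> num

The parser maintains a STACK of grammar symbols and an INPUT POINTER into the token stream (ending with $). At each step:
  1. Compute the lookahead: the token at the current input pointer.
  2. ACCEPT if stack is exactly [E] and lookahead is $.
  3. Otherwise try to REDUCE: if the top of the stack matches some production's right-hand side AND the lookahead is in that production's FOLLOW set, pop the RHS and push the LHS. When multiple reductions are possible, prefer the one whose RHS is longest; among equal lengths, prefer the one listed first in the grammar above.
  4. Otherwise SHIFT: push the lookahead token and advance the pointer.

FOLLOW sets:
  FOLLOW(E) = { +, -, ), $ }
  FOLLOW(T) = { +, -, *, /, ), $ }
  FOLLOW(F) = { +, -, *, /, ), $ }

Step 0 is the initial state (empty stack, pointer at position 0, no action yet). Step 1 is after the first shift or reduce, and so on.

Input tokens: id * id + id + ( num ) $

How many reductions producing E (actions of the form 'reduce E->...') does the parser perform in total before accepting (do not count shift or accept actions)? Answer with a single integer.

Answer: 4

Derivation:
Step 1: shift id. Stack=[id] ptr=1 lookahead=* remaining=[* id + id + ( num ) $]
Step 2: reduce F->id. Stack=[F] ptr=1 lookahead=* remaining=[* id + id + ( num ) $]
Step 3: reduce T->F. Stack=[T] ptr=1 lookahead=* remaining=[* id + id + ( num ) $]
Step 4: shift *. Stack=[T *] ptr=2 lookahead=id remaining=[id + id + ( num ) $]
Step 5: shift id. Stack=[T * id] ptr=3 lookahead=+ remaining=[+ id + ( num ) $]
Step 6: reduce F->id. Stack=[T * F] ptr=3 lookahead=+ remaining=[+ id + ( num ) $]
Step 7: reduce T->T * F. Stack=[T] ptr=3 lookahead=+ remaining=[+ id + ( num ) $]
Step 8: reduce E->T. Stack=[E] ptr=3 lookahead=+ remaining=[+ id + ( num ) $]
Step 9: shift +. Stack=[E +] ptr=4 lookahead=id remaining=[id + ( num ) $]
Step 10: shift id. Stack=[E + id] ptr=5 lookahead=+ remaining=[+ ( num ) $]
Step 11: reduce F->id. Stack=[E + F] ptr=5 lookahead=+ remaining=[+ ( num ) $]
Step 12: reduce T->F. Stack=[E + T] ptr=5 lookahead=+ remaining=[+ ( num ) $]
Step 13: reduce E->E + T. Stack=[E] ptr=5 lookahead=+ remaining=[+ ( num ) $]
Step 14: shift +. Stack=[E +] ptr=6 lookahead=( remaining=[( num ) $]
Step 15: shift (. Stack=[E + (] ptr=7 lookahead=num remaining=[num ) $]
Step 16: shift num. Stack=[E + ( num] ptr=8 lookahead=) remaining=[) $]
Step 17: reduce F->num. Stack=[E + ( F] ptr=8 lookahead=) remaining=[) $]
Step 18: reduce T->F. Stack=[E + ( T] ptr=8 lookahead=) remaining=[) $]
Step 19: reduce E->T. Stack=[E + ( E] ptr=8 lookahead=) remaining=[) $]
Step 20: shift ). Stack=[E + ( E )] ptr=9 lookahead=$ remaining=[$]
Step 21: reduce F->( E ). Stack=[E + F] ptr=9 lookahead=$ remaining=[$]
Step 22: reduce T->F. Stack=[E + T] ptr=9 lookahead=$ remaining=[$]
Step 23: reduce E->E + T. Stack=[E] ptr=9 lookahead=$ remaining=[$]
Step 24: accept. Stack=[E] ptr=9 lookahead=$ remaining=[$]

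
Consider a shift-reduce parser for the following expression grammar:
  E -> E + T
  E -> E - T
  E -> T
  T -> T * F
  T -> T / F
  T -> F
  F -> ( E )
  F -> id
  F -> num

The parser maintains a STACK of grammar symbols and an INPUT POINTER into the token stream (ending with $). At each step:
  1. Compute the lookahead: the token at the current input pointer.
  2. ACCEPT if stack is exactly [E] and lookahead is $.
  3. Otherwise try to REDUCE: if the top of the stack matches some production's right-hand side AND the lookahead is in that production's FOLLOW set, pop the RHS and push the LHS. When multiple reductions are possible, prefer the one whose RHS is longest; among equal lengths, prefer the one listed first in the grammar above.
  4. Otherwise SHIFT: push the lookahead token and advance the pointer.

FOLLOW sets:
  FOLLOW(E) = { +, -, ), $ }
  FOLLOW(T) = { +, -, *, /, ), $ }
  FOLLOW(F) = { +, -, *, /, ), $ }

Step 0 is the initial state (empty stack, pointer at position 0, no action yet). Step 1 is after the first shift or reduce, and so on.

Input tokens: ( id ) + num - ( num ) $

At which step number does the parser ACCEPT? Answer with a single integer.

Step 1: shift (. Stack=[(] ptr=1 lookahead=id remaining=[id ) + num - ( num ) $]
Step 2: shift id. Stack=[( id] ptr=2 lookahead=) remaining=[) + num - ( num ) $]
Step 3: reduce F->id. Stack=[( F] ptr=2 lookahead=) remaining=[) + num - ( num ) $]
Step 4: reduce T->F. Stack=[( T] ptr=2 lookahead=) remaining=[) + num - ( num ) $]
Step 5: reduce E->T. Stack=[( E] ptr=2 lookahead=) remaining=[) + num - ( num ) $]
Step 6: shift ). Stack=[( E )] ptr=3 lookahead=+ remaining=[+ num - ( num ) $]
Step 7: reduce F->( E ). Stack=[F] ptr=3 lookahead=+ remaining=[+ num - ( num ) $]
Step 8: reduce T->F. Stack=[T] ptr=3 lookahead=+ remaining=[+ num - ( num ) $]
Step 9: reduce E->T. Stack=[E] ptr=3 lookahead=+ remaining=[+ num - ( num ) $]
Step 10: shift +. Stack=[E +] ptr=4 lookahead=num remaining=[num - ( num ) $]
Step 11: shift num. Stack=[E + num] ptr=5 lookahead=- remaining=[- ( num ) $]
Step 12: reduce F->num. Stack=[E + F] ptr=5 lookahead=- remaining=[- ( num ) $]
Step 13: reduce T->F. Stack=[E + T] ptr=5 lookahead=- remaining=[- ( num ) $]
Step 14: reduce E->E + T. Stack=[E] ptr=5 lookahead=- remaining=[- ( num ) $]
Step 15: shift -. Stack=[E -] ptr=6 lookahead=( remaining=[( num ) $]
Step 16: shift (. Stack=[E - (] ptr=7 lookahead=num remaining=[num ) $]
Step 17: shift num. Stack=[E - ( num] ptr=8 lookahead=) remaining=[) $]
Step 18: reduce F->num. Stack=[E - ( F] ptr=8 lookahead=) remaining=[) $]
Step 19: reduce T->F. Stack=[E - ( T] ptr=8 lookahead=) remaining=[) $]
Step 20: reduce E->T. Stack=[E - ( E] ptr=8 lookahead=) remaining=[) $]
Step 21: shift ). Stack=[E - ( E )] ptr=9 lookahead=$ remaining=[$]
Step 22: reduce F->( E ). Stack=[E - F] ptr=9 lookahead=$ remaining=[$]
Step 23: reduce T->F. Stack=[E - T] ptr=9 lookahead=$ remaining=[$]
Step 24: reduce E->E - T. Stack=[E] ptr=9 lookahead=$ remaining=[$]
Step 25: accept. Stack=[E] ptr=9 lookahead=$ remaining=[$]

Answer: 25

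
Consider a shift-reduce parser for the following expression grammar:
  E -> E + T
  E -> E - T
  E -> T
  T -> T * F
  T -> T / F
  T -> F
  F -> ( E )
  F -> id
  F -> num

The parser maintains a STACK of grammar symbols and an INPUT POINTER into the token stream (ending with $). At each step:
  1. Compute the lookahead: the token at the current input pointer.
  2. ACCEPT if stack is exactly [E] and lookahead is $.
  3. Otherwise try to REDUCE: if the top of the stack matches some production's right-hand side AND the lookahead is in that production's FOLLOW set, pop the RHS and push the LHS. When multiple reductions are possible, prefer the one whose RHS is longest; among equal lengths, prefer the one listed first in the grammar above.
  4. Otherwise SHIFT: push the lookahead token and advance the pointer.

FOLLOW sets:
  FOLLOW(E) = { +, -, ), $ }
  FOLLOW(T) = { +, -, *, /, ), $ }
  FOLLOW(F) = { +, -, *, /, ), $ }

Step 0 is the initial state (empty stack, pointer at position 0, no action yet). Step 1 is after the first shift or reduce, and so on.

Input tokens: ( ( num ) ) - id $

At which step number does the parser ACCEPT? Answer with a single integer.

Answer: 20

Derivation:
Step 1: shift (. Stack=[(] ptr=1 lookahead=( remaining=[( num ) ) - id $]
Step 2: shift (. Stack=[( (] ptr=2 lookahead=num remaining=[num ) ) - id $]
Step 3: shift num. Stack=[( ( num] ptr=3 lookahead=) remaining=[) ) - id $]
Step 4: reduce F->num. Stack=[( ( F] ptr=3 lookahead=) remaining=[) ) - id $]
Step 5: reduce T->F. Stack=[( ( T] ptr=3 lookahead=) remaining=[) ) - id $]
Step 6: reduce E->T. Stack=[( ( E] ptr=3 lookahead=) remaining=[) ) - id $]
Step 7: shift ). Stack=[( ( E )] ptr=4 lookahead=) remaining=[) - id $]
Step 8: reduce F->( E ). Stack=[( F] ptr=4 lookahead=) remaining=[) - id $]
Step 9: reduce T->F. Stack=[( T] ptr=4 lookahead=) remaining=[) - id $]
Step 10: reduce E->T. Stack=[( E] ptr=4 lookahead=) remaining=[) - id $]
Step 11: shift ). Stack=[( E )] ptr=5 lookahead=- remaining=[- id $]
Step 12: reduce F->( E ). Stack=[F] ptr=5 lookahead=- remaining=[- id $]
Step 13: reduce T->F. Stack=[T] ptr=5 lookahead=- remaining=[- id $]
Step 14: reduce E->T. Stack=[E] ptr=5 lookahead=- remaining=[- id $]
Step 15: shift -. Stack=[E -] ptr=6 lookahead=id remaining=[id $]
Step 16: shift id. Stack=[E - id] ptr=7 lookahead=$ remaining=[$]
Step 17: reduce F->id. Stack=[E - F] ptr=7 lookahead=$ remaining=[$]
Step 18: reduce T->F. Stack=[E - T] ptr=7 lookahead=$ remaining=[$]
Step 19: reduce E->E - T. Stack=[E] ptr=7 lookahead=$ remaining=[$]
Step 20: accept. Stack=[E] ptr=7 lookahead=$ remaining=[$]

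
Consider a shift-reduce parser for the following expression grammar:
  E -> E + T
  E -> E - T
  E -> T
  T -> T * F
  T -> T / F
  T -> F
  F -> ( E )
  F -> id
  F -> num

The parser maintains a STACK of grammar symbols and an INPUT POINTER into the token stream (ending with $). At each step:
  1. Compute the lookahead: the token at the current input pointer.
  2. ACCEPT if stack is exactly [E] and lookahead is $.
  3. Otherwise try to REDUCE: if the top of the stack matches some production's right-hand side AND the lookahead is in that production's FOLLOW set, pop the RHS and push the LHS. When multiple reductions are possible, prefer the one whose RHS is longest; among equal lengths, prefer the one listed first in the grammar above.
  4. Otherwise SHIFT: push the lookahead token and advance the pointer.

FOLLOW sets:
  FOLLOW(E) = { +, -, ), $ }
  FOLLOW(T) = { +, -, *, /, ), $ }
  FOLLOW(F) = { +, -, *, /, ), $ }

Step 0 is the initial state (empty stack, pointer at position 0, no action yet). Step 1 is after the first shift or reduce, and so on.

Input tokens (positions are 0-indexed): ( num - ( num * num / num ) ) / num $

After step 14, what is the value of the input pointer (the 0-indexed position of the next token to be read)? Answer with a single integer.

Answer: 7

Derivation:
Step 1: shift (. Stack=[(] ptr=1 lookahead=num remaining=[num - ( num * num / num ) ) / num $]
Step 2: shift num. Stack=[( num] ptr=2 lookahead=- remaining=[- ( num * num / num ) ) / num $]
Step 3: reduce F->num. Stack=[( F] ptr=2 lookahead=- remaining=[- ( num * num / num ) ) / num $]
Step 4: reduce T->F. Stack=[( T] ptr=2 lookahead=- remaining=[- ( num * num / num ) ) / num $]
Step 5: reduce E->T. Stack=[( E] ptr=2 lookahead=- remaining=[- ( num * num / num ) ) / num $]
Step 6: shift -. Stack=[( E -] ptr=3 lookahead=( remaining=[( num * num / num ) ) / num $]
Step 7: shift (. Stack=[( E - (] ptr=4 lookahead=num remaining=[num * num / num ) ) / num $]
Step 8: shift num. Stack=[( E - ( num] ptr=5 lookahead=* remaining=[* num / num ) ) / num $]
Step 9: reduce F->num. Stack=[( E - ( F] ptr=5 lookahead=* remaining=[* num / num ) ) / num $]
Step 10: reduce T->F. Stack=[( E - ( T] ptr=5 lookahead=* remaining=[* num / num ) ) / num $]
Step 11: shift *. Stack=[( E - ( T *] ptr=6 lookahead=num remaining=[num / num ) ) / num $]
Step 12: shift num. Stack=[( E - ( T * num] ptr=7 lookahead=/ remaining=[/ num ) ) / num $]
Step 13: reduce F->num. Stack=[( E - ( T * F] ptr=7 lookahead=/ remaining=[/ num ) ) / num $]
Step 14: reduce T->T * F. Stack=[( E - ( T] ptr=7 lookahead=/ remaining=[/ num ) ) / num $]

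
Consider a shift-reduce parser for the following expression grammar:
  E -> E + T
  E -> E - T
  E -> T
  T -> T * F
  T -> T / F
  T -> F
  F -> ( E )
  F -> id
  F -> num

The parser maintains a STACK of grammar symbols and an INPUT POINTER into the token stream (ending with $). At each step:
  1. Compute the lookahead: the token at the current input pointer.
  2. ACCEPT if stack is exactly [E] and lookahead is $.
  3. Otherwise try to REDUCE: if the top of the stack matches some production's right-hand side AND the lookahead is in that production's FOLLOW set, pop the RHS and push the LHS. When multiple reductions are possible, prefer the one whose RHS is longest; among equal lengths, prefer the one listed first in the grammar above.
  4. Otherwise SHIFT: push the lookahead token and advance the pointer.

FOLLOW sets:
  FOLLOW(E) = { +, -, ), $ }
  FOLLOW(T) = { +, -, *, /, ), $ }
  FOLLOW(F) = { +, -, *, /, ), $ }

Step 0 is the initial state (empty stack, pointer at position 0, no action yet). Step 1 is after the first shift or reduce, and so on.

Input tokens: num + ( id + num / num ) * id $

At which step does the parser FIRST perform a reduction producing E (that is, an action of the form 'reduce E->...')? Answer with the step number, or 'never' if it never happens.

Answer: 4

Derivation:
Step 1: shift num. Stack=[num] ptr=1 lookahead=+ remaining=[+ ( id + num / num ) * id $]
Step 2: reduce F->num. Stack=[F] ptr=1 lookahead=+ remaining=[+ ( id + num / num ) * id $]
Step 3: reduce T->F. Stack=[T] ptr=1 lookahead=+ remaining=[+ ( id + num / num ) * id $]
Step 4: reduce E->T. Stack=[E] ptr=1 lookahead=+ remaining=[+ ( id + num / num ) * id $]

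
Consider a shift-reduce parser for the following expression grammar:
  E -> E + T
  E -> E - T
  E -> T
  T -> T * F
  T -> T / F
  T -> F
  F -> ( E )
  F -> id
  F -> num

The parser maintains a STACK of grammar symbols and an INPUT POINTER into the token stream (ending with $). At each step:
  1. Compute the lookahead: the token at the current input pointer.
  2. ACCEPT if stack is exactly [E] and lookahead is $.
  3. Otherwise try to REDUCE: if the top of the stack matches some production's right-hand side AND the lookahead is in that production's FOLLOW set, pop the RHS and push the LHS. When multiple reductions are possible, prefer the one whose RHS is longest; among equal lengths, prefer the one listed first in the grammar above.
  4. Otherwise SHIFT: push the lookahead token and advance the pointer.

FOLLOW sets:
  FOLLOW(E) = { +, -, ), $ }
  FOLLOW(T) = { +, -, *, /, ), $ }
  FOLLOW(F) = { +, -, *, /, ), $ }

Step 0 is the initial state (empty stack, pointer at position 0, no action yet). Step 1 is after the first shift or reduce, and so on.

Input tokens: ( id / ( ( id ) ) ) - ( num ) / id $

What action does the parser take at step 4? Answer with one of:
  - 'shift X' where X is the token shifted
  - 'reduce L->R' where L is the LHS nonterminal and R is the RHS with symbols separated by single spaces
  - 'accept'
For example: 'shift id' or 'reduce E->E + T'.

Step 1: shift (. Stack=[(] ptr=1 lookahead=id remaining=[id / ( ( id ) ) ) - ( num ) / id $]
Step 2: shift id. Stack=[( id] ptr=2 lookahead=/ remaining=[/ ( ( id ) ) ) - ( num ) / id $]
Step 3: reduce F->id. Stack=[( F] ptr=2 lookahead=/ remaining=[/ ( ( id ) ) ) - ( num ) / id $]
Step 4: reduce T->F. Stack=[( T] ptr=2 lookahead=/ remaining=[/ ( ( id ) ) ) - ( num ) / id $]

Answer: reduce T->F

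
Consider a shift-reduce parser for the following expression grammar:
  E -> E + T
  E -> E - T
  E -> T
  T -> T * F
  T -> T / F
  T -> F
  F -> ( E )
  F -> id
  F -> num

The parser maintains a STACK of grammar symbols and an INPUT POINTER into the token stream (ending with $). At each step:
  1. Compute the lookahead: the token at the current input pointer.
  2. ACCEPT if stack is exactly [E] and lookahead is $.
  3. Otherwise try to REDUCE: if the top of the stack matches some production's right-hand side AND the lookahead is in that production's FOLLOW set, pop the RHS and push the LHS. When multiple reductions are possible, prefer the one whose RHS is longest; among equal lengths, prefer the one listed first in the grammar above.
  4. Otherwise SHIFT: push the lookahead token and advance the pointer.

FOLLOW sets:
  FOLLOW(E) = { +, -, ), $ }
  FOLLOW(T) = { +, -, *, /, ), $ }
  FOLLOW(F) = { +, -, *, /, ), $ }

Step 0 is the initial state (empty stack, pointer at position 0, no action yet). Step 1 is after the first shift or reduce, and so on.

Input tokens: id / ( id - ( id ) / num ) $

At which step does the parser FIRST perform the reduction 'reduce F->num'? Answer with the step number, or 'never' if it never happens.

Answer: 21

Derivation:
Step 1: shift id. Stack=[id] ptr=1 lookahead=/ remaining=[/ ( id - ( id ) / num ) $]
Step 2: reduce F->id. Stack=[F] ptr=1 lookahead=/ remaining=[/ ( id - ( id ) / num ) $]
Step 3: reduce T->F. Stack=[T] ptr=1 lookahead=/ remaining=[/ ( id - ( id ) / num ) $]
Step 4: shift /. Stack=[T /] ptr=2 lookahead=( remaining=[( id - ( id ) / num ) $]
Step 5: shift (. Stack=[T / (] ptr=3 lookahead=id remaining=[id - ( id ) / num ) $]
Step 6: shift id. Stack=[T / ( id] ptr=4 lookahead=- remaining=[- ( id ) / num ) $]
Step 7: reduce F->id. Stack=[T / ( F] ptr=4 lookahead=- remaining=[- ( id ) / num ) $]
Step 8: reduce T->F. Stack=[T / ( T] ptr=4 lookahead=- remaining=[- ( id ) / num ) $]
Step 9: reduce E->T. Stack=[T / ( E] ptr=4 lookahead=- remaining=[- ( id ) / num ) $]
Step 10: shift -. Stack=[T / ( E -] ptr=5 lookahead=( remaining=[( id ) / num ) $]
Step 11: shift (. Stack=[T / ( E - (] ptr=6 lookahead=id remaining=[id ) / num ) $]
Step 12: shift id. Stack=[T / ( E - ( id] ptr=7 lookahead=) remaining=[) / num ) $]
Step 13: reduce F->id. Stack=[T / ( E - ( F] ptr=7 lookahead=) remaining=[) / num ) $]
Step 14: reduce T->F. Stack=[T / ( E - ( T] ptr=7 lookahead=) remaining=[) / num ) $]
Step 15: reduce E->T. Stack=[T / ( E - ( E] ptr=7 lookahead=) remaining=[) / num ) $]
Step 16: shift ). Stack=[T / ( E - ( E )] ptr=8 lookahead=/ remaining=[/ num ) $]
Step 17: reduce F->( E ). Stack=[T / ( E - F] ptr=8 lookahead=/ remaining=[/ num ) $]
Step 18: reduce T->F. Stack=[T / ( E - T] ptr=8 lookahead=/ remaining=[/ num ) $]
Step 19: shift /. Stack=[T / ( E - T /] ptr=9 lookahead=num remaining=[num ) $]
Step 20: shift num. Stack=[T / ( E - T / num] ptr=10 lookahead=) remaining=[) $]
Step 21: reduce F->num. Stack=[T / ( E - T / F] ptr=10 lookahead=) remaining=[) $]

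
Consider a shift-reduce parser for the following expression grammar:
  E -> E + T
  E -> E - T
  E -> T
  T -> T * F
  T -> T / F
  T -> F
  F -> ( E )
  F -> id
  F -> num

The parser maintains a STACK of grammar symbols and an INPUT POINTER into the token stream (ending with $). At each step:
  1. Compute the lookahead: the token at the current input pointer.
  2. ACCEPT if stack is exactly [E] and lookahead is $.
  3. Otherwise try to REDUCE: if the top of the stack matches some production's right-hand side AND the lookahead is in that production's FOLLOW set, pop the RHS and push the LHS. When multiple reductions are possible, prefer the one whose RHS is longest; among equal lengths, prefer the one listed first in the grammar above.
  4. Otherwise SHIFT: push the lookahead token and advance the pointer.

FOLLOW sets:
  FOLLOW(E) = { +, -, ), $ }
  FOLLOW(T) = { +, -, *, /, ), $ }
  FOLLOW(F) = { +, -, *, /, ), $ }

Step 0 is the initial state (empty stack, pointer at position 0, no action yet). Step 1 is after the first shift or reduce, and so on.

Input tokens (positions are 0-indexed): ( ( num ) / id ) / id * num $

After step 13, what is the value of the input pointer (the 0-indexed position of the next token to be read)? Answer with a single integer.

Step 1: shift (. Stack=[(] ptr=1 lookahead=( remaining=[( num ) / id ) / id * num $]
Step 2: shift (. Stack=[( (] ptr=2 lookahead=num remaining=[num ) / id ) / id * num $]
Step 3: shift num. Stack=[( ( num] ptr=3 lookahead=) remaining=[) / id ) / id * num $]
Step 4: reduce F->num. Stack=[( ( F] ptr=3 lookahead=) remaining=[) / id ) / id * num $]
Step 5: reduce T->F. Stack=[( ( T] ptr=3 lookahead=) remaining=[) / id ) / id * num $]
Step 6: reduce E->T. Stack=[( ( E] ptr=3 lookahead=) remaining=[) / id ) / id * num $]
Step 7: shift ). Stack=[( ( E )] ptr=4 lookahead=/ remaining=[/ id ) / id * num $]
Step 8: reduce F->( E ). Stack=[( F] ptr=4 lookahead=/ remaining=[/ id ) / id * num $]
Step 9: reduce T->F. Stack=[( T] ptr=4 lookahead=/ remaining=[/ id ) / id * num $]
Step 10: shift /. Stack=[( T /] ptr=5 lookahead=id remaining=[id ) / id * num $]
Step 11: shift id. Stack=[( T / id] ptr=6 lookahead=) remaining=[) / id * num $]
Step 12: reduce F->id. Stack=[( T / F] ptr=6 lookahead=) remaining=[) / id * num $]
Step 13: reduce T->T / F. Stack=[( T] ptr=6 lookahead=) remaining=[) / id * num $]

Answer: 6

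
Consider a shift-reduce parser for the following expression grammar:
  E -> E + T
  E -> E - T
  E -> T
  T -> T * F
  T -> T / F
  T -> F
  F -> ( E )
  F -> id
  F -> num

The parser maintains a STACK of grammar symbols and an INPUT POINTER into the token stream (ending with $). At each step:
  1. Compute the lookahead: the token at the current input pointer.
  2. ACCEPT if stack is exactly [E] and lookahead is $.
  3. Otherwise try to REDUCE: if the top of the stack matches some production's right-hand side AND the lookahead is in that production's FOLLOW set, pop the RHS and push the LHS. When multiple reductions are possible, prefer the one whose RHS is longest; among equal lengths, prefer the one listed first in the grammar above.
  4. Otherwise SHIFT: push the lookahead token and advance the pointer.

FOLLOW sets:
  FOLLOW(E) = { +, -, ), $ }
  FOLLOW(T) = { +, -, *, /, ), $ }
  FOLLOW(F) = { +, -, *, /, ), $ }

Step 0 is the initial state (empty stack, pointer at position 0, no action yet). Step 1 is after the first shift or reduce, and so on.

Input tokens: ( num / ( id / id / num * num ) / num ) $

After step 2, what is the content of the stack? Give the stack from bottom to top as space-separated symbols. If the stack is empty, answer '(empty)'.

Step 1: shift (. Stack=[(] ptr=1 lookahead=num remaining=[num / ( id / id / num * num ) / num ) $]
Step 2: shift num. Stack=[( num] ptr=2 lookahead=/ remaining=[/ ( id / id / num * num ) / num ) $]

Answer: ( num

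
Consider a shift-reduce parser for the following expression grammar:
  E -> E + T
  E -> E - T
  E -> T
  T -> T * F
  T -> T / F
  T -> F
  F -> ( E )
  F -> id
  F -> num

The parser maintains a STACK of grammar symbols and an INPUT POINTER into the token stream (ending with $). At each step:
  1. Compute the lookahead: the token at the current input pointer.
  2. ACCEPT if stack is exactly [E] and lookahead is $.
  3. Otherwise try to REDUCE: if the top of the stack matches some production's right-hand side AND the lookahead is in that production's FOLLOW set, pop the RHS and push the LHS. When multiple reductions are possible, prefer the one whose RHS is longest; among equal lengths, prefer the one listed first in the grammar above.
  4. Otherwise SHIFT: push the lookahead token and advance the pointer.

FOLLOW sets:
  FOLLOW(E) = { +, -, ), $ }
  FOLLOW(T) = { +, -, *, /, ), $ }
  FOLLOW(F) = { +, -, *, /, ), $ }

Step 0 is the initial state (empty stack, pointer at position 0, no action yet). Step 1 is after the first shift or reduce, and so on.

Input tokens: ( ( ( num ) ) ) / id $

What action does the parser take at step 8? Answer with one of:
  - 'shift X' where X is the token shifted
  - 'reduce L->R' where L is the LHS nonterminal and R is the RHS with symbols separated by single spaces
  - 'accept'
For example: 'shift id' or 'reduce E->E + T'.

Answer: shift )

Derivation:
Step 1: shift (. Stack=[(] ptr=1 lookahead=( remaining=[( ( num ) ) ) / id $]
Step 2: shift (. Stack=[( (] ptr=2 lookahead=( remaining=[( num ) ) ) / id $]
Step 3: shift (. Stack=[( ( (] ptr=3 lookahead=num remaining=[num ) ) ) / id $]
Step 4: shift num. Stack=[( ( ( num] ptr=4 lookahead=) remaining=[) ) ) / id $]
Step 5: reduce F->num. Stack=[( ( ( F] ptr=4 lookahead=) remaining=[) ) ) / id $]
Step 6: reduce T->F. Stack=[( ( ( T] ptr=4 lookahead=) remaining=[) ) ) / id $]
Step 7: reduce E->T. Stack=[( ( ( E] ptr=4 lookahead=) remaining=[) ) ) / id $]
Step 8: shift ). Stack=[( ( ( E )] ptr=5 lookahead=) remaining=[) ) / id $]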